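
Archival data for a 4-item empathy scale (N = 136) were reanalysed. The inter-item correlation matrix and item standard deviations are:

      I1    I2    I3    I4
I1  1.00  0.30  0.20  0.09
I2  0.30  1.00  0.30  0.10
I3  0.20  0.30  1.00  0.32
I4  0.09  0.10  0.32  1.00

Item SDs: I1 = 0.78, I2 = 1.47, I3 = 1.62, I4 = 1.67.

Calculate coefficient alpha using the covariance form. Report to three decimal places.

α = 0.511

Σσ²ᵢ = 0.78² + 1.47² + 1.62² + 1.67² = 8.1826
Covariances σ_ij = r_ij · s_i · s_j:
  σ(I1,I2) = 0.30 × 0.78 × 1.47 = 0.3440
  σ(I1,I3) = 0.20 × 0.78 × 1.62 = 0.2527
  σ(I1,I4) = 0.09 × 0.78 × 1.67 = 0.1172
  σ(I2,I3) = 0.30 × 1.47 × 1.62 = 0.7144
  σ(I2,I4) = 0.10 × 1.47 × 1.67 = 0.2455
  σ(I3,I4) = 0.32 × 1.62 × 1.67 = 0.8657
σ²_T = Σσ²ᵢ + 2·Σσ_ij = 8.1826 + 2 × 2.5395 = 13.2616
α = (4/3)·(1 − 8.1826/13.2616) = 0.511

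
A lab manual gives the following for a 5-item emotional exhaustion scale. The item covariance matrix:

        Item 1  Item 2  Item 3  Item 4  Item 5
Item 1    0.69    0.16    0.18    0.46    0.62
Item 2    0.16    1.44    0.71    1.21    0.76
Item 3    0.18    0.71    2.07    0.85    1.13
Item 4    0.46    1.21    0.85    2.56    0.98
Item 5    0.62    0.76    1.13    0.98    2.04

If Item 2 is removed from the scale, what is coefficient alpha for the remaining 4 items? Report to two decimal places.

Remaining items: Item 1, Item 3, Item 4, Item 5 (k = 4).
Σσ²ᵢ = 0.69 + 2.07 + 2.56 + 2.04 = 7.36
σ²_total = 7.36 + 2 × 4.22 = 15.80
α (item deleted) = (4/3)·(1 − 7.36/15.80) = 0.71

coefficient alpha = 0.71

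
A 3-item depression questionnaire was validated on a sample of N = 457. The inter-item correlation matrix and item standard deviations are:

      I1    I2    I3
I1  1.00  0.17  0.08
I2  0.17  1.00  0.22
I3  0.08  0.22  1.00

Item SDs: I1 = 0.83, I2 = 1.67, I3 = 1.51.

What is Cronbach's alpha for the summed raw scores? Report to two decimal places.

Σσ²ᵢ = 0.83² + 1.67² + 1.51² = 5.7579
Covariances σ_ij = r_ij · s_i · s_j:
  σ(I1,I2) = 0.17 × 0.83 × 1.67 = 0.2356
  σ(I1,I3) = 0.08 × 0.83 × 1.51 = 0.1003
  σ(I2,I3) = 0.22 × 1.67 × 1.51 = 0.5548
σ²_T = Σσ²ᵢ + 2·Σσ_ij = 5.7579 + 2 × 0.8907 = 7.5393
α = (3/2)·(1 − 5.7579/7.5393) = 0.35

α = 0.35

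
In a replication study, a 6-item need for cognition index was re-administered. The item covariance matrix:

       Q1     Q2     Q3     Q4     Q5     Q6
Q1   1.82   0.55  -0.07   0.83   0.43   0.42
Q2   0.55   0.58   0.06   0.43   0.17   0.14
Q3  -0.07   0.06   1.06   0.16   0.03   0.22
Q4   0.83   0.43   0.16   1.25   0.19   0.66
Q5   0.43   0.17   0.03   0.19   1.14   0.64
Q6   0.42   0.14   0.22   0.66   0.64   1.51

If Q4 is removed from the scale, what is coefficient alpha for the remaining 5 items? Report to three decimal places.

coefficient alpha = 0.574

Remaining items: Q1, Q2, Q3, Q5, Q6 (k = 5).
Σσ²ᵢ = 1.82 + 0.58 + 1.06 + 1.14 + 1.51 = 6.11
Var(T) = 6.11 + 2 × 2.59 = 11.29
α (item deleted) = (5/4)·(1 − 6.11/11.29) = 0.574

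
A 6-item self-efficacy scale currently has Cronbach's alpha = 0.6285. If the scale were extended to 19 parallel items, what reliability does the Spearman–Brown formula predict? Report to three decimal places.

Length factor m = 19/6 = 3.1667
α' = m·α / (1 + (m−1)·α)
   = 19/6 × 0.6285 / (1 + (19/6 − 1) × 0.6285)
   = 1.9902 / 2.3617 = 0.843

predicted reliability = 0.843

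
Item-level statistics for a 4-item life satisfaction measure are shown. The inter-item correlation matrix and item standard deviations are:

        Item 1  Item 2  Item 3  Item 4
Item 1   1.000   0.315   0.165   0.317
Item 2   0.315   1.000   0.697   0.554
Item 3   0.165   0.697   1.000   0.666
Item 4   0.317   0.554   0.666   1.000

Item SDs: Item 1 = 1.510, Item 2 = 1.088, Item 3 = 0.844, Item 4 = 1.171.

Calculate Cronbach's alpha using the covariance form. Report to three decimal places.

Σσ²ᵢ = 1.510² + 1.088² + 0.844² + 1.171² = 5.5474
Covariances σ_ij = r_ij · s_i · s_j:
  σ(Item 1,Item 2) = 0.315 × 1.510 × 1.088 = 0.5175
  σ(Item 1,Item 3) = 0.165 × 1.510 × 0.844 = 0.2103
  σ(Item 1,Item 4) = 0.317 × 1.510 × 1.171 = 0.5605
  σ(Item 2,Item 3) = 0.697 × 1.088 × 0.844 = 0.6400
  σ(Item 2,Item 4) = 0.554 × 1.088 × 1.171 = 0.7058
  σ(Item 3,Item 4) = 0.666 × 0.844 × 1.171 = 0.6582
σ²_T = Σσ²ᵢ + 2·Σσ_ij = 5.5474 + 2 × 3.2923 = 12.1320
α = (4/3)·(1 − 5.5474/12.1320) = 0.724

Cronbach's alpha = 0.724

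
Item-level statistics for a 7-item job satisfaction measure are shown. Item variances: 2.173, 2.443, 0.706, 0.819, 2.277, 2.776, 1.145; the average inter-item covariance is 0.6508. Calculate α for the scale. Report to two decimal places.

α = 0.80

sum of item variances = 2.173 + 2.443 + 0.706 + 0.819 + 2.277 + 2.776 + 1.145 = 12.339
Sum of the 21 distinct covariances = 21 × 0.6508 = 13.6668
Var(T) = sum of item variances + 2·Σcov = 12.339 + 2 × 13.6668 = 39.6726
α = (7/6)·(1 − 12.339/39.6726) = 0.80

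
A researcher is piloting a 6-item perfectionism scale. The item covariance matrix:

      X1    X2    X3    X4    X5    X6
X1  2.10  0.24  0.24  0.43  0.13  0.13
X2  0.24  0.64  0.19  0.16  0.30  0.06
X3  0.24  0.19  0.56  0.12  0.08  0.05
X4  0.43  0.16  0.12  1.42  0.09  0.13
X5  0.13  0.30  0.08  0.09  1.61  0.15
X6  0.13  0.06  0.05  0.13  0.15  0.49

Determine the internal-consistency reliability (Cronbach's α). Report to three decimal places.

Cronbach's α = 0.508

ΣVar(i) = 2.10 + 0.64 + 0.56 + 1.42 + 1.61 + 0.49 = 6.82
Σ_{i<j} σ_ij = 2.50
total variance = 6.82 + 2 × 2.50 = 11.82
α = (k/(k−1))·(1 − ΣVar(i)/total variance) = (6/5)·(1 − 6.82/11.82) = 0.508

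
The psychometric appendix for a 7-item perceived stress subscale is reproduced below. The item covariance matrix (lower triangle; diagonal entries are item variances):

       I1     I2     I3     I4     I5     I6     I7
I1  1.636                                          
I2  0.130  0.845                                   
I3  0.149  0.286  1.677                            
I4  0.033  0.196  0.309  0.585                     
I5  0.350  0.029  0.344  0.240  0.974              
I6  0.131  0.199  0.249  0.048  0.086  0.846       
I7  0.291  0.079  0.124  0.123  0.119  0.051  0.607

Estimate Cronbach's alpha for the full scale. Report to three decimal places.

Σσᵢ² = 1.636 + 0.845 + 1.677 + 0.585 + 0.974 + 0.846 + 0.607 = 7.170
Sum of off-diagonal covariances = 3.566
σ²_T = 7.170 + 2 × 3.566 = 14.302
α = (k/(k−1))·(1 − Σσᵢ²/σ²_T) = (7/6)·(1 − 7.170/14.302) = 0.582

Cronbach's alpha = 0.582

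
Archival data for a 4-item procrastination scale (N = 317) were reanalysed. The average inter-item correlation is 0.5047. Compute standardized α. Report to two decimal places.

α = 0.80

Standardized α = k·r̄ / (1 + (k−1)·r̄) = 4 × 0.5047 / (1 + 3 × 0.5047)
  = 2.0188 / 2.5141 = 0.80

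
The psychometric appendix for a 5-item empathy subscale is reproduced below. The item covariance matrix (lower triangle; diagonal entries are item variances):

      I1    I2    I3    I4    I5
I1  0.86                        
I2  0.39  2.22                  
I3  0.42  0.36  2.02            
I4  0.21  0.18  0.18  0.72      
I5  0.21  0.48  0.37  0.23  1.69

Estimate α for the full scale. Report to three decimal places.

α = 0.558

ΣVar(i) = 0.86 + 2.22 + 2.02 + 0.72 + 1.69 = 7.51
Sum of the distinct covariances = 3.03
Var(T) = 7.51 + 2 × 3.03 = 13.57
α = (k/(k−1))·(1 − ΣVar(i)/Var(T)) = (5/4)·(1 − 7.51/13.57) = 0.558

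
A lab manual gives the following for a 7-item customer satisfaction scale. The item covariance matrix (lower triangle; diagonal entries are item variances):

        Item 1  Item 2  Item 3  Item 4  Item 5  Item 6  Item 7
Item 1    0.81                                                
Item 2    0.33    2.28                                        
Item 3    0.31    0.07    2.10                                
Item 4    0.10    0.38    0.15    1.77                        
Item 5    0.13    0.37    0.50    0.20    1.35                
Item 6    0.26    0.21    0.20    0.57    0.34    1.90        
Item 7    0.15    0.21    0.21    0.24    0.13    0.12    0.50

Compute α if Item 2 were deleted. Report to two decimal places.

Remaining items: Item 1, Item 3, Item 4, Item 5, Item 6, Item 7 (k = 6).
ΣVar(i) = 0.81 + 2.10 + 1.77 + 1.35 + 1.90 + 0.50 = 8.43
total variance = 8.43 + 2 × 3.61 = 15.65
α (item deleted) = (6/5)·(1 − 8.43/15.65) = 0.55

α = 0.55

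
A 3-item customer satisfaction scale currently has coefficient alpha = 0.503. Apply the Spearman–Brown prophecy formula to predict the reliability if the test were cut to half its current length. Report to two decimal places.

Length factor m = 1/2
α' = m·α / (1 − (1−m)·α)
   = 1/2 × 0.503 / (1 − (1 − 1/2) × 0.503)
   = 0.2515 / 0.7485 = 0.34

predicted reliability = 0.34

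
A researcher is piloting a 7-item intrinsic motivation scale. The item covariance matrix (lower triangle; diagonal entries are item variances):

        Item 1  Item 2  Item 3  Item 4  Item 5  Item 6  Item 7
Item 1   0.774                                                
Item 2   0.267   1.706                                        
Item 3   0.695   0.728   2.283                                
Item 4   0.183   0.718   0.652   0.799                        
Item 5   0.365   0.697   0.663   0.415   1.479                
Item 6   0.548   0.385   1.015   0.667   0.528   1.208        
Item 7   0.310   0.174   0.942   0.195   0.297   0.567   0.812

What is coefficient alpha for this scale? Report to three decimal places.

coefficient alpha = 0.827

sum of item variances = 0.774 + 1.706 + 2.283 + 0.799 + 1.479 + 1.208 + 0.812 = 9.061
Sum of off-diagonal covariances = 11.011
total variance = 9.061 + 2 × 11.011 = 31.083
α = (k/(k−1))·(1 − sum of item variances/total variance) = (7/6)·(1 − 9.061/31.083) = 0.827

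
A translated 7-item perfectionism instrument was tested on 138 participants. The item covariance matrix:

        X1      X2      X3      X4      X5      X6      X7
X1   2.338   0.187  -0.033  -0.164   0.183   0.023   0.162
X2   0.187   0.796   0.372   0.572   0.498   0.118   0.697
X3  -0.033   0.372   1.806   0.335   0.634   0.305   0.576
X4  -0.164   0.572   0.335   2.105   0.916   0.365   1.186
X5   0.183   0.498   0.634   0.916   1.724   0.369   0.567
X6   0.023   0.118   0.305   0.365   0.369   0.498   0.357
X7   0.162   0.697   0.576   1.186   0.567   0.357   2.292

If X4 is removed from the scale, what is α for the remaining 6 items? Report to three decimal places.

α = 0.618

Remaining items: X1, X2, X3, X5, X6, X7 (k = 6).
Σσᵢ² = 2.338 + 0.796 + 1.806 + 1.724 + 0.498 + 2.292 = 9.454
σ²_T = 9.454 + 2 × 5.015 = 19.484
α (item deleted) = (6/5)·(1 − 9.454/19.484) = 0.618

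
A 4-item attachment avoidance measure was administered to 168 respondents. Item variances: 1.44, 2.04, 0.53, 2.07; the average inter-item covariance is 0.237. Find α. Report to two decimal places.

α = 0.42

Σσᵢ² = 1.44 + 2.04 + 0.53 + 2.07 = 6.08
Sum of the 6 distinct covariances = 6 × 0.237 = 1.422
σ²_T = Σσᵢ² + 2·Σcov = 6.08 + 2 × 1.422 = 8.924
α = (4/3)·(1 − 6.08/8.924) = 0.42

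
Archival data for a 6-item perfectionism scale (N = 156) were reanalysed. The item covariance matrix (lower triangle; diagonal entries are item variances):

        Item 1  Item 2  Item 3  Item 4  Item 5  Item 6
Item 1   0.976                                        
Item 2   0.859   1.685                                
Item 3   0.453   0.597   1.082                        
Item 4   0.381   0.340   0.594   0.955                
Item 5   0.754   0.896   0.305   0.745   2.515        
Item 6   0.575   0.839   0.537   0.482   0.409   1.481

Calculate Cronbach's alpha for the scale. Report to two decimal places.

Σσᵢ² = 0.976 + 1.685 + 1.082 + 0.955 + 2.515 + 1.481 = 8.694
Sum of off-diagonal covariances = 8.766
σ²_T = 8.694 + 2 × 8.766 = 26.226
α = (k/(k−1))·(1 − Σσᵢ²/σ²_T) = (6/5)·(1 − 8.694/26.226) = 0.80

Cronbach's alpha = 0.80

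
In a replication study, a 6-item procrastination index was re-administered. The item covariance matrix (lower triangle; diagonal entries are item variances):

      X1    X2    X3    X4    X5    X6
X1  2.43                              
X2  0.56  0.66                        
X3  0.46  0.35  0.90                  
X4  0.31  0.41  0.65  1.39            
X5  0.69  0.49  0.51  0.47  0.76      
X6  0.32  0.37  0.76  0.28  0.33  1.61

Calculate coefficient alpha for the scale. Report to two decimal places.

sum of item variances = 2.43 + 0.66 + 0.90 + 1.39 + 0.76 + 1.61 = 7.75
Sum of off-diagonal covariances = 6.96
σ²_total = 7.75 + 2 × 6.96 = 21.67
α = (k/(k−1))·(1 − sum of item variances/σ²_total) = (6/5)·(1 − 7.75/21.67) = 0.77

α = 0.77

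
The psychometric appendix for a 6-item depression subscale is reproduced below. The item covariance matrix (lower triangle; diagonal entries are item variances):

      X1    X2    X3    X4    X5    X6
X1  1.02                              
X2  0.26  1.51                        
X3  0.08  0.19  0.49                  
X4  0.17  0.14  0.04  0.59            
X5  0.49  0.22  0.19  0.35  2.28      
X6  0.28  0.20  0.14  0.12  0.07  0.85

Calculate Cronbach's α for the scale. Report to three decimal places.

Σσᵢ² = 1.02 + 1.51 + 0.49 + 0.59 + 2.28 + 0.85 = 6.74
Sum of the distinct covariances = 2.94
σ²_T = 6.74 + 2 × 2.94 = 12.62
α = (k/(k−1))·(1 − Σσᵢ²/σ²_T) = (6/5)·(1 − 6.74/12.62) = 0.559

α = 0.559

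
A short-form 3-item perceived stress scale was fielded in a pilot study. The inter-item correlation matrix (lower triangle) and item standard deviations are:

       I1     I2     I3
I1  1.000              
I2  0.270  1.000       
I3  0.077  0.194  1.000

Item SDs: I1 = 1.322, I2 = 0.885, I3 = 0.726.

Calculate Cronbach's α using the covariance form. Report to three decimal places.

Cronbach's α = 0.378

Σσ²ᵢ = 1.322² + 0.885² + 0.726² = 3.0580
Covariances σ_ij = r_ij · s_i · s_j:
  σ(I1,I2) = 0.270 × 1.322 × 0.885 = 0.3159
  σ(I1,I3) = 0.077 × 1.322 × 0.726 = 0.0739
  σ(I2,I3) = 0.194 × 0.885 × 0.726 = 0.1246
σ²_T = Σσ²ᵢ + 2·Σσ_ij = 3.0580 + 2 × 0.5144 = 4.0868
α = (3/2)·(1 − 3.0580/4.0868) = 0.378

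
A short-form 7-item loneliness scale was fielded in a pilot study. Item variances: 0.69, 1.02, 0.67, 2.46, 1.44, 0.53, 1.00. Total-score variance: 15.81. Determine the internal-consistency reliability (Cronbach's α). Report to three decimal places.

Σσᵢ² = 0.69 + 1.02 + 0.67 + 2.46 + 1.44 + 0.53 + 1.00 = 7.81
α = (k/(k−1))·(1 − Σσᵢ²/total variance) = (7/6)·(1 − 7.81/15.81) = 0.590

Cronbach's α = 0.590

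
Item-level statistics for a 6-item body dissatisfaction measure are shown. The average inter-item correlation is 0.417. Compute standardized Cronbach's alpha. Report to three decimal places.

standardized Cronbach's alpha = 0.811

Standardized α = k·r̄ / (1 + (k−1)·r̄) = 6 × 0.417 / (1 + 5 × 0.417)
  = 2.5020 / 3.0850 = 0.811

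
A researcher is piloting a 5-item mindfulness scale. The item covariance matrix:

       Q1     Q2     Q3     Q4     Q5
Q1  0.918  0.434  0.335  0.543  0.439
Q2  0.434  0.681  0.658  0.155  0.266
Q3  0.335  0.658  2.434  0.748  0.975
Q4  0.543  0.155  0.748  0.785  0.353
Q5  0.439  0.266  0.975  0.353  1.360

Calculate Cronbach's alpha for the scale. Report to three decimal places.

Σσᵢ² = 0.918 + 0.681 + 2.434 + 0.785 + 1.360 = 6.178
Sum of off-diagonal covariances = 4.906
Var(T) = 6.178 + 2 × 4.906 = 15.990
α = (k/(k−1))·(1 − Σσᵢ²/Var(T)) = (5/4)·(1 − 6.178/15.990) = 0.767

α = 0.767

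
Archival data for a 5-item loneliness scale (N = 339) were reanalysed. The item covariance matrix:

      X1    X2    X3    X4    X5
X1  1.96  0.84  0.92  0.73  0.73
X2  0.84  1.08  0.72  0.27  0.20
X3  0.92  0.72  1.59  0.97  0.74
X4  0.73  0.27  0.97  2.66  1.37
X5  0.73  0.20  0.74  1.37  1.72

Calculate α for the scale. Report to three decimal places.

α = 0.781

sum of item variances = 1.96 + 1.08 + 1.59 + 2.66 + 1.72 = 9.01
Sum of off-diagonal covariances = 7.49
total variance = 9.01 + 2 × 7.49 = 23.99
α = (k/(k−1))·(1 − sum of item variances/total variance) = (5/4)·(1 − 9.01/23.99) = 0.781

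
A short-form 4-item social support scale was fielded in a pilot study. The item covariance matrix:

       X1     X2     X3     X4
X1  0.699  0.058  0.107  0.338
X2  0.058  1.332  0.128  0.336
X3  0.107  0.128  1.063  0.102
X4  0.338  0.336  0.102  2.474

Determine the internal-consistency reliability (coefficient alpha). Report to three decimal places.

α = 0.370

Σσ²ᵢ = 0.699 + 1.332 + 1.063 + 2.474 = 5.568
Sum of off-diagonal covariances = 1.069
σ²_T = 5.568 + 2 × 1.069 = 7.706
α = (k/(k−1))·(1 − Σσ²ᵢ/σ²_T) = (4/3)·(1 − 5.568/7.706) = 0.370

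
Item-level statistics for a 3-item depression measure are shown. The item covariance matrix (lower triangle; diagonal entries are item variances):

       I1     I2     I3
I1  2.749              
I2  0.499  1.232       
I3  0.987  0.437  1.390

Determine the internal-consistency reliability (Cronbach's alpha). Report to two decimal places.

α = 0.63

Σσᵢ² = 2.749 + 1.232 + 1.390 = 5.371
Sum of the distinct covariances = 1.923
total variance = 5.371 + 2 × 1.923 = 9.217
α = (k/(k−1))·(1 − Σσᵢ²/total variance) = (3/2)·(1 − 5.371/9.217) = 0.63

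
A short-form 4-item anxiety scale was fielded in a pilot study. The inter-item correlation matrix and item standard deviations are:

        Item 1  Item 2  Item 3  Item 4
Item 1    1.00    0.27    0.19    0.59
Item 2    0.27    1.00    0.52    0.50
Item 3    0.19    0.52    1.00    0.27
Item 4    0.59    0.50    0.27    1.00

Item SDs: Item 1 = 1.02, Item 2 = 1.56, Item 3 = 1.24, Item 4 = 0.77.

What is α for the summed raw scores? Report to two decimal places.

Σσ²ᵢ = 1.02² + 1.56² + 1.24² + 0.77² = 5.6045
Covariances σ_ij = r_ij · s_i · s_j:
  σ(Item 1,Item 2) = 0.27 × 1.02 × 1.56 = 0.4296
  σ(Item 1,Item 3) = 0.19 × 1.02 × 1.24 = 0.2403
  σ(Item 1,Item 4) = 0.59 × 1.02 × 0.77 = 0.4634
  σ(Item 2,Item 3) = 0.52 × 1.56 × 1.24 = 1.0059
  σ(Item 2,Item 4) = 0.50 × 1.56 × 0.77 = 0.6006
  σ(Item 3,Item 4) = 0.27 × 1.24 × 0.77 = 0.2578
σ²_T = Σσ²ᵢ + 2·Σσ_ij = 5.6045 + 2 × 2.9976 = 11.5997
α = (4/3)·(1 − 5.6045/11.5997) = 0.69

α = 0.69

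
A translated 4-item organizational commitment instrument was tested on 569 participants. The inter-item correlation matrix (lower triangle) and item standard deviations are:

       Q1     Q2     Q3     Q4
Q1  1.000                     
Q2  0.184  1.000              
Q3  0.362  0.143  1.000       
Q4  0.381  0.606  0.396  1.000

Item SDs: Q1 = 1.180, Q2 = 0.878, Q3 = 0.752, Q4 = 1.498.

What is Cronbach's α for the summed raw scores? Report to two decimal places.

Σσ²ᵢ = 1.180² + 0.878² + 0.752² + 1.498² = 4.9728
Covariances σ_ij = r_ij · s_i · s_j:
  σ(Q1,Q2) = 0.184 × 1.180 × 0.878 = 0.1906
  σ(Q1,Q3) = 0.362 × 1.180 × 0.752 = 0.3212
  σ(Q1,Q4) = 0.381 × 1.180 × 1.498 = 0.6735
  σ(Q2,Q3) = 0.143 × 0.878 × 0.752 = 0.0944
  σ(Q2,Q4) = 0.606 × 0.878 × 1.498 = 0.7970
  σ(Q3,Q4) = 0.396 × 0.752 × 1.498 = 0.4461
σ²_T = Σσ²ᵢ + 2·Σσ_ij = 4.9728 + 2 × 2.5228 = 10.0184
α = (4/3)·(1 − 4.9728/10.0184) = 0.67

Cronbach's α = 0.67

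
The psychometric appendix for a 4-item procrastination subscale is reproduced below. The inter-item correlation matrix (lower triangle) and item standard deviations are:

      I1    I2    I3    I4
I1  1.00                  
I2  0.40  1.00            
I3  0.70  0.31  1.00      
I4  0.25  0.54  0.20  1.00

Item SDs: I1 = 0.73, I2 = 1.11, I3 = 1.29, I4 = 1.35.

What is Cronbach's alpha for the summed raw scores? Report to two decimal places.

Cronbach's alpha = 0.69

Σσ²ᵢ = 0.73² + 1.11² + 1.29² + 1.35² = 5.2516
Covariances σ_ij = r_ij · s_i · s_j:
  σ(I1,I2) = 0.40 × 0.73 × 1.11 = 0.3241
  σ(I1,I3) = 0.70 × 0.73 × 1.29 = 0.6592
  σ(I1,I4) = 0.25 × 0.73 × 1.35 = 0.2464
  σ(I2,I3) = 0.31 × 1.11 × 1.29 = 0.4439
  σ(I2,I4) = 0.54 × 1.11 × 1.35 = 0.8092
  σ(I3,I4) = 0.20 × 1.29 × 1.35 = 0.3483
σ²_T = Σσ²ᵢ + 2·Σσ_ij = 5.2516 + 2 × 2.8311 = 10.9138
α = (4/3)·(1 − 5.2516/10.9138) = 0.69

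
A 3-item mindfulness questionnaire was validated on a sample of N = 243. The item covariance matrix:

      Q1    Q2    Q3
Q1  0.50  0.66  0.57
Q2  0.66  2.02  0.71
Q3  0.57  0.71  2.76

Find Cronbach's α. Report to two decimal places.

Σσᵢ² = 0.50 + 2.02 + 2.76 = 5.28
Sum of the distinct covariances = 1.94
total variance = 5.28 + 2 × 1.94 = 9.16
α = (k/(k−1))·(1 − Σσᵢ²/total variance) = (3/2)·(1 − 5.28/9.16) = 0.64

α = 0.64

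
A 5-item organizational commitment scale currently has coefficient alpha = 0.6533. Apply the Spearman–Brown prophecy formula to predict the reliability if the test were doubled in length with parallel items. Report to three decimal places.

Length factor m = 2
α' = m·α / (1 + (m−1)·α)
   = 2 × 0.6533 / (1 + (2 − 1) × 0.6533)
   = 1.3066 / 1.6533 = 0.790

predicted reliability = 0.790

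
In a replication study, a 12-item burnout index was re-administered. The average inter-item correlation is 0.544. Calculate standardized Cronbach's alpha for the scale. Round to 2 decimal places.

standardized Cronbach's alpha = 0.93

Standardized α = k·r̄ / (1 + (k−1)·r̄) = 12 × 0.544 / (1 + 11 × 0.544)
  = 6.5280 / 6.9840 = 0.93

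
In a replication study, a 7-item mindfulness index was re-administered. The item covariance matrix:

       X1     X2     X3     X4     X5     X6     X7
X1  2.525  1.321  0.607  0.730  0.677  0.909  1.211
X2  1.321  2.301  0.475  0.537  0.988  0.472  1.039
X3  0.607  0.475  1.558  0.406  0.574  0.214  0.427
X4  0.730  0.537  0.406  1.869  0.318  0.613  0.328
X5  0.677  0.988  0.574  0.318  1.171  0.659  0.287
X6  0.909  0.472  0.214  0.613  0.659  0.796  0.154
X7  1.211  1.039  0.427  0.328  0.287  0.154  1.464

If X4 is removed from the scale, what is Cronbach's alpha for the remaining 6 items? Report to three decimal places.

Remaining items: X1, X2, X3, X5, X6, X7 (k = 6).
sum of item variances = 2.525 + 2.301 + 1.558 + 1.171 + 0.796 + 1.464 = 9.815
σ²_T = 9.815 + 2 × 10.014 = 29.843
α (item deleted) = (6/5)·(1 − 9.815/29.843) = 0.805

Cronbach's alpha = 0.805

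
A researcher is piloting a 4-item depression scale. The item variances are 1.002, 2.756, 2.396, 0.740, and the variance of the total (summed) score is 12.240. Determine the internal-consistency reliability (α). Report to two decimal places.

α = 0.58

ΣVar(i) = 1.002 + 2.756 + 2.396 + 0.740 = 6.894
α = (k/(k−1))·(1 − ΣVar(i)/σ²_T) = (4/3)·(1 − 6.894/12.240) = 0.58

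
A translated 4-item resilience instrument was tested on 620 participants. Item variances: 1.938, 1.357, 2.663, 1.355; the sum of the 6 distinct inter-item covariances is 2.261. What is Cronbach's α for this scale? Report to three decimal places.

Cronbach's α = 0.509

sum of item variances = 1.938 + 1.357 + 2.663 + 1.355 = 7.313
Sum of distinct covariances = 2.261
σ²_T = sum of item variances + 2·Σcov = 7.313 + 2 × 2.261 = 11.835
α = (4/3)·(1 − 7.313/11.835) = 0.509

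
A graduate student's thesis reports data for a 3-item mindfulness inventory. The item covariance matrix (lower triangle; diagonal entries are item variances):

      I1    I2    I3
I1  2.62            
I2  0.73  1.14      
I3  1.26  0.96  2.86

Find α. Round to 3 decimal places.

ΣVar(i) = 2.62 + 1.14 + 2.86 = 6.62
Sum of the distinct covariances = 2.95
total variance = 6.62 + 2 × 2.95 = 12.52
α = (k/(k−1))·(1 − ΣVar(i)/total variance) = (3/2)·(1 − 6.62/12.52) = 0.707

α = 0.707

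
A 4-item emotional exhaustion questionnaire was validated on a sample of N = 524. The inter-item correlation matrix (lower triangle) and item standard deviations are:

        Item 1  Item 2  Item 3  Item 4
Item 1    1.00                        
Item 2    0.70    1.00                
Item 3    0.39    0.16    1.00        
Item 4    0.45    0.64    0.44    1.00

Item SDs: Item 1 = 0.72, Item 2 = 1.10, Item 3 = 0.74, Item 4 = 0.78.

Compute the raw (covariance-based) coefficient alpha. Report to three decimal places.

Σσ²ᵢ = 0.72² + 1.10² + 0.74² + 0.78² = 2.8844
Covariances σ_ij = r_ij · s_i · s_j:
  σ(Item 1,Item 2) = 0.70 × 0.72 × 1.10 = 0.5544
  σ(Item 1,Item 3) = 0.39 × 0.72 × 0.74 = 0.2078
  σ(Item 1,Item 4) = 0.45 × 0.72 × 0.78 = 0.2527
  σ(Item 2,Item 3) = 0.16 × 1.10 × 0.74 = 0.1302
  σ(Item 2,Item 4) = 0.64 × 1.10 × 0.78 = 0.5491
  σ(Item 3,Item 4) = 0.44 × 0.74 × 0.78 = 0.2540
σ²_T = Σσ²ᵢ + 2·Σσ_ij = 2.8844 + 2 × 1.9482 = 6.7808
α = (4/3)·(1 − 2.8844/6.7808) = 0.766

coefficient alpha = 0.766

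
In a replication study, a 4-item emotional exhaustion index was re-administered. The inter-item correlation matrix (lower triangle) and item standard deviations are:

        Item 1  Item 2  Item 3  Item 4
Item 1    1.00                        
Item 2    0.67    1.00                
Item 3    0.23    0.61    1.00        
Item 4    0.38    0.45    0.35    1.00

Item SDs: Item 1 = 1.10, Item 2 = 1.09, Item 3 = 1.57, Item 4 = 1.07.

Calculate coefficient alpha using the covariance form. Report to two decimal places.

Σσ²ᵢ = 1.10² + 1.09² + 1.57² + 1.07² = 6.0079
Covariances σ_ij = r_ij · s_i · s_j:
  σ(Item 1,Item 2) = 0.67 × 1.10 × 1.09 = 0.8033
  σ(Item 1,Item 3) = 0.23 × 1.10 × 1.57 = 0.3972
  σ(Item 1,Item 4) = 0.38 × 1.10 × 1.07 = 0.4473
  σ(Item 2,Item 3) = 0.61 × 1.09 × 1.57 = 1.0439
  σ(Item 2,Item 4) = 0.45 × 1.09 × 1.07 = 0.5248
  σ(Item 3,Item 4) = 0.35 × 1.57 × 1.07 = 0.5880
σ²_T = Σσ²ᵢ + 2·Σσ_ij = 6.0079 + 2 × 3.8045 = 13.6169
α = (4/3)·(1 − 6.0079/13.6169) = 0.75

α = 0.75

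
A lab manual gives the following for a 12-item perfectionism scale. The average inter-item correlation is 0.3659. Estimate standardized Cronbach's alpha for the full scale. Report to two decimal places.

standardized Cronbach's alpha = 0.87

Standardized α = k·r̄ / (1 + (k−1)·r̄) = 12 × 0.3659 / (1 + 11 × 0.3659)
  = 4.3908 / 5.0249 = 0.87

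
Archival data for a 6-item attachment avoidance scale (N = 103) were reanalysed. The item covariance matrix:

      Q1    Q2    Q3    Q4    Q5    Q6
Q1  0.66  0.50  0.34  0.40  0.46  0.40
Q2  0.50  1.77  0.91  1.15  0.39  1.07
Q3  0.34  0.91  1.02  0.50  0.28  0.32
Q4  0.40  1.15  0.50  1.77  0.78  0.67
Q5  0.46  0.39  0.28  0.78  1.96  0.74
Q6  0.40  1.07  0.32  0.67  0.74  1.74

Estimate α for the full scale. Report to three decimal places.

sum of item variances = 0.66 + 1.77 + 1.02 + 1.77 + 1.96 + 1.74 = 8.92
Σ_{i<j} σ_ij = 8.91
σ²_total = 8.92 + 2 × 8.91 = 26.74
α = (k/(k−1))·(1 − sum of item variances/σ²_total) = (6/5)·(1 − 8.92/26.74) = 0.800

α = 0.800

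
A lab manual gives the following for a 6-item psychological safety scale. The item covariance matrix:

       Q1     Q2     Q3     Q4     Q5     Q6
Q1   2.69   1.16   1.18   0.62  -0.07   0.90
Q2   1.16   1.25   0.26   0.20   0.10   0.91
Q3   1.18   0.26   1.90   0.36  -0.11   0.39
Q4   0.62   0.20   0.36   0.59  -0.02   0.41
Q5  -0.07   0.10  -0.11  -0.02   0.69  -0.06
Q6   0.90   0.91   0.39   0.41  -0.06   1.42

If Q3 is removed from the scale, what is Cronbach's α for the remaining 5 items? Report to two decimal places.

Remaining items: Q1, Q2, Q4, Q5, Q6 (k = 5).
ΣVar(i) = 2.69 + 1.25 + 0.59 + 0.69 + 1.42 = 6.64
σ²_T = 6.64 + 2 × 4.15 = 14.94
α (item deleted) = (5/4)·(1 − 6.64/14.94) = 0.69

α = 0.69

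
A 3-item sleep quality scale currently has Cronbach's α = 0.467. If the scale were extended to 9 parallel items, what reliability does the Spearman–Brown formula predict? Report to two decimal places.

Length factor m = 9/3 = 3.0000
α' = m·α / (1 + (m−1)·α)
   = 9/3 × 0.467 / (1 + (9/3 − 1) × 0.467)
   = 1.4010 / 1.9340 = 0.72

predicted reliability = 0.72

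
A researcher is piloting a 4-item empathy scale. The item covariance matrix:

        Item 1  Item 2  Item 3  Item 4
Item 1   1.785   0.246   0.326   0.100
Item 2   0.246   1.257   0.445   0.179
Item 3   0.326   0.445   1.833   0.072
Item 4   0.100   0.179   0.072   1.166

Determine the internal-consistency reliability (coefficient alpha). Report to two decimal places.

coefficient alpha = 0.42

Σσ²ᵢ = 1.785 + 1.257 + 1.833 + 1.166 = 6.041
Sum of the distinct covariances = 1.368
σ²_T = 6.041 + 2 × 1.368 = 8.777
α = (k/(k−1))·(1 − Σσ²ᵢ/σ²_T) = (4/3)·(1 − 6.041/8.777) = 0.42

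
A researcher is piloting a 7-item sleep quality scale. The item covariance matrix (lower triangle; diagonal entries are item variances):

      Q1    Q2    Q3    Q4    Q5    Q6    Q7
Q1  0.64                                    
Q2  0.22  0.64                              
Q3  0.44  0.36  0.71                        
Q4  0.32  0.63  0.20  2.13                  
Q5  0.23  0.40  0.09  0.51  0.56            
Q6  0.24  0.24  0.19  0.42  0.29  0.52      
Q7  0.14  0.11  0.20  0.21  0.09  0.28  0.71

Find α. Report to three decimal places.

α = 0.773

sum of item variances = 0.64 + 0.64 + 0.71 + 2.13 + 0.56 + 0.52 + 0.71 = 5.91
Σ_{i<j} σ_ij = 5.81
total variance = 5.91 + 2 × 5.81 = 17.53
α = (k/(k−1))·(1 − sum of item variances/total variance) = (7/6)·(1 − 5.91/17.53) = 0.773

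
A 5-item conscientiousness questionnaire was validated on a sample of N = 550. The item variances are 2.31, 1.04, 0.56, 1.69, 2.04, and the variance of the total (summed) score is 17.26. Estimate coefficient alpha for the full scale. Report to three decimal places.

coefficient alpha = 0.697

Σσᵢ² = 2.31 + 1.04 + 0.56 + 1.69 + 2.04 = 7.64
α = (k/(k−1))·(1 − Σσᵢ²/σ²_T) = (5/4)·(1 − 7.64/17.26) = 0.697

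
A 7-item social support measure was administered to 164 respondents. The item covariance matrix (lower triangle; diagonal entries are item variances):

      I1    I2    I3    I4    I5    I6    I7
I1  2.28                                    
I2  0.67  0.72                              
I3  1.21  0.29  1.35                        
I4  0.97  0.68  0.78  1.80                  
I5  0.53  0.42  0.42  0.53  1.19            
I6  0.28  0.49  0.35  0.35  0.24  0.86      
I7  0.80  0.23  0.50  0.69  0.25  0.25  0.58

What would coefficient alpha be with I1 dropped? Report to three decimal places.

α = 0.799

Remaining items: I2, I3, I4, I5, I6, I7 (k = 6).
Σσᵢ² = 0.72 + 1.35 + 1.80 + 1.19 + 0.86 + 0.58 = 6.50
σ²_total = 6.50 + 2 × 6.47 = 19.44
α (item deleted) = (6/5)·(1 − 6.50/19.44) = 0.799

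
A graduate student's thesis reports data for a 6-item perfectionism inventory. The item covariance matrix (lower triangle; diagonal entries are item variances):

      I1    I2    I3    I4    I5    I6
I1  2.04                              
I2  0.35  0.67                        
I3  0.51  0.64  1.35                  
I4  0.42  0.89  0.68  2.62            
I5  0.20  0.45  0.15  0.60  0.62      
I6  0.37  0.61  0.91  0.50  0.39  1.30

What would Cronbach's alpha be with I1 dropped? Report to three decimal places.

α = 0.799

Remaining items: I2, I3, I4, I5, I6 (k = 5).
Σσ²ᵢ = 0.67 + 1.35 + 2.62 + 0.62 + 1.30 = 6.56
σ²_total = 6.56 + 2 × 5.82 = 18.20
α (item deleted) = (5/4)·(1 − 6.56/18.20) = 0.799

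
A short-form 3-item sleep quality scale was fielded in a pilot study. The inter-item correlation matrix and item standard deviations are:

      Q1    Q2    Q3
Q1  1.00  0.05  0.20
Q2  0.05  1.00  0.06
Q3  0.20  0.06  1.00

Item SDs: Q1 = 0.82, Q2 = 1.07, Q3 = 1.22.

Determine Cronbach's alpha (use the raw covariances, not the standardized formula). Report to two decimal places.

Σσ²ᵢ = 0.82² + 1.07² + 1.22² = 3.3057
Covariances σ_ij = r_ij · s_i · s_j:
  σ(Q1,Q2) = 0.05 × 0.82 × 1.07 = 0.0439
  σ(Q1,Q3) = 0.20 × 0.82 × 1.22 = 0.2001
  σ(Q2,Q3) = 0.06 × 1.07 × 1.22 = 0.0783
σ²_T = Σσ²ᵢ + 2·Σσ_ij = 3.3057 + 2 × 0.3223 = 3.9503
α = (3/2)·(1 − 3.3057/3.9503) = 0.24

Cronbach's alpha = 0.24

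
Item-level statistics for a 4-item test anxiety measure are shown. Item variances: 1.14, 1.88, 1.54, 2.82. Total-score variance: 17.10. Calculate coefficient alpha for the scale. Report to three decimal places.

α = 0.758

Σσ²ᵢ = 1.14 + 1.88 + 1.54 + 2.82 = 7.38
α = (k/(k−1))·(1 − Σσ²ᵢ/total variance) = (4/3)·(1 − 7.38/17.10) = 0.758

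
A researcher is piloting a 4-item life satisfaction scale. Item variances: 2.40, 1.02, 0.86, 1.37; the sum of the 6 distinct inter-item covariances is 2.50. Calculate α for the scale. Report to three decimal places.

α = 0.626

sum of item variances = 2.40 + 1.02 + 0.86 + 1.37 = 5.65
Sum of distinct covariances = 2.50
σ²_T = sum of item variances + 2·Σcov = 5.65 + 2 × 2.50 = 10.65
α = (4/3)·(1 − 5.65/10.65) = 0.626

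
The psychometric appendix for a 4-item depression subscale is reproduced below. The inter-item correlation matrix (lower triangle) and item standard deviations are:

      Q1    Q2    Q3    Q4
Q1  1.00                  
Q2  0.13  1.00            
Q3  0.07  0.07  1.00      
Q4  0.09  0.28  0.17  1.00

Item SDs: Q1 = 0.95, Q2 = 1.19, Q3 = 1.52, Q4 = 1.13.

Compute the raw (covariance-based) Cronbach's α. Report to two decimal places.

Cronbach's α = 0.37

Σσ²ᵢ = 0.95² + 1.19² + 1.52² + 1.13² = 5.9059
Covariances σ_ij = r_ij · s_i · s_j:
  σ(Q1,Q2) = 0.13 × 0.95 × 1.19 = 0.1470
  σ(Q1,Q3) = 0.07 × 0.95 × 1.52 = 0.1011
  σ(Q1,Q4) = 0.09 × 0.95 × 1.13 = 0.0966
  σ(Q2,Q3) = 0.07 × 1.19 × 1.52 = 0.1266
  σ(Q2,Q4) = 0.28 × 1.19 × 1.13 = 0.3765
  σ(Q3,Q4) = 0.17 × 1.52 × 1.13 = 0.2920
σ²_T = Σσ²ᵢ + 2·Σσ_ij = 5.9059 + 2 × 1.1398 = 8.1855
α = (4/3)·(1 − 5.9059/8.1855) = 0.37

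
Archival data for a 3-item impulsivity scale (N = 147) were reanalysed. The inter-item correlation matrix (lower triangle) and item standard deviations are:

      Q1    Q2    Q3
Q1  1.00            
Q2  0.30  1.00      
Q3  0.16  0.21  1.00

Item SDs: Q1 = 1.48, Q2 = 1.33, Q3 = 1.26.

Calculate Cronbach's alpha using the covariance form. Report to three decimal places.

Σσ²ᵢ = 1.48² + 1.33² + 1.26² = 5.5469
Covariances σ_ij = r_ij · s_i · s_j:
  σ(Q1,Q2) = 0.30 × 1.48 × 1.33 = 0.5905
  σ(Q1,Q3) = 0.16 × 1.48 × 1.26 = 0.2984
  σ(Q2,Q3) = 0.21 × 1.33 × 1.26 = 0.3519
σ²_T = Σσ²ᵢ + 2·Σσ_ij = 5.5469 + 2 × 1.2408 = 8.0285
α = (3/2)·(1 − 5.5469/8.0285) = 0.464

Cronbach's alpha = 0.464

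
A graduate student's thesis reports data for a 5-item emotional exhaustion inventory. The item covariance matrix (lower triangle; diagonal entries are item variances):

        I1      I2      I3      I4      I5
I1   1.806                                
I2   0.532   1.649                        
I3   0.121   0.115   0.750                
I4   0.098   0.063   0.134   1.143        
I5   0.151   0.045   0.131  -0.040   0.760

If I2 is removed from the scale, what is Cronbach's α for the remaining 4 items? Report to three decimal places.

Cronbach's α = 0.281

Remaining items: I1, I3, I4, I5 (k = 4).
sum of item variances = 1.806 + 0.750 + 1.143 + 0.760 = 4.459
σ²_T = 4.459 + 2 × 0.595 = 5.649
α (item deleted) = (4/3)·(1 − 4.459/5.649) = 0.281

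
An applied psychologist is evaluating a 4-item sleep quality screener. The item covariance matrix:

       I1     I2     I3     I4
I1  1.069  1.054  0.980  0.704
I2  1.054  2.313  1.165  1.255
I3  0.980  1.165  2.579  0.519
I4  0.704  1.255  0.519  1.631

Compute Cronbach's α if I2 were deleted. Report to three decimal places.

Cronbach's α = 0.682

Remaining items: I1, I3, I4 (k = 3).
Σσᵢ² = 1.069 + 2.579 + 1.631 = 5.279
Var(T) = 5.279 + 2 × 2.203 = 9.685
α (item deleted) = (3/2)·(1 − 5.279/9.685) = 0.682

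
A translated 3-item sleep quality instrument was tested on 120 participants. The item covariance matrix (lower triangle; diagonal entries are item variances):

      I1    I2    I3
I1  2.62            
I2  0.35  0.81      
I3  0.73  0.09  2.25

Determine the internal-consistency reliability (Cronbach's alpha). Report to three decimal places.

sum of item variances = 2.62 + 0.81 + 2.25 = 5.68
Σ_{i<j} σ_ij = 1.17
Var(T) = 5.68 + 2 × 1.17 = 8.02
α = (k/(k−1))·(1 − sum of item variances/Var(T)) = (3/2)·(1 − 5.68/8.02) = 0.438

α = 0.438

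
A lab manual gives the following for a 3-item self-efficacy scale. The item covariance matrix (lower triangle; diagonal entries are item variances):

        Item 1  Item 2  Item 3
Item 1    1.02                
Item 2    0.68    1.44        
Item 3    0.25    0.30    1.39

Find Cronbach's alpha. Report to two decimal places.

Σσ²ᵢ = 1.02 + 1.44 + 1.39 = 3.85
Sum of off-diagonal covariances = 1.23
total variance = 3.85 + 2 × 1.23 = 6.31
α = (k/(k−1))·(1 − Σσ²ᵢ/total variance) = (3/2)·(1 − 3.85/6.31) = 0.58

Cronbach's alpha = 0.58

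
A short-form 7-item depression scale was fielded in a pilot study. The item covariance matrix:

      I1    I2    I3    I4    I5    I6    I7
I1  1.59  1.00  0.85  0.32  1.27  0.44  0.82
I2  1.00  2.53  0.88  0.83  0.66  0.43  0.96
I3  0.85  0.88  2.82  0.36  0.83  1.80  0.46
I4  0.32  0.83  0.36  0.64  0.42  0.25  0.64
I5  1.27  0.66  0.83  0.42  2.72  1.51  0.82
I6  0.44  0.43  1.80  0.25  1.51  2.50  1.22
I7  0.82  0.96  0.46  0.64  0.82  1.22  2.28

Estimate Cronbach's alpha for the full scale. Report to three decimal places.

sum of item variances = 1.59 + 2.53 + 2.82 + 0.64 + 2.72 + 2.50 + 2.28 = 15.08
Sum of off-diagonal covariances = 16.77
σ²_T = 15.08 + 2 × 16.77 = 48.62
α = (k/(k−1))·(1 − sum of item variances/σ²_T) = (7/6)·(1 − 15.08/48.62) = 0.805

Cronbach's alpha = 0.805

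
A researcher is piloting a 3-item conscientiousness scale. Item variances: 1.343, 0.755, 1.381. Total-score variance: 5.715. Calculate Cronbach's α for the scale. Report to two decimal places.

α = 0.59

sum of item variances = 1.343 + 0.755 + 1.381 = 3.479
α = (k/(k−1))·(1 − sum of item variances/σ²_T) = (3/2)·(1 − 3.479/5.715) = 0.59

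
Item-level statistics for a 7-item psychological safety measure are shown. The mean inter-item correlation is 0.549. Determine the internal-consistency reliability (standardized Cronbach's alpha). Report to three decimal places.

α = 0.895

Standardized α = k·r̄ / (1 + (k−1)·r̄) = 7 × 0.549 / (1 + 6 × 0.549)
  = 3.8430 / 4.2940 = 0.895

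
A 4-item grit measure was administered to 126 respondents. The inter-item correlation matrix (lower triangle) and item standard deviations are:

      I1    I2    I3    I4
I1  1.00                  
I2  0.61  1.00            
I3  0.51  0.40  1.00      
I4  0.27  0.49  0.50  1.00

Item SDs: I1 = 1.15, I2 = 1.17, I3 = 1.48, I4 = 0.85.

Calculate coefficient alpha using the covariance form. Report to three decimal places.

α = 0.764

Σσ²ᵢ = 1.15² + 1.17² + 1.48² + 0.85² = 5.6043
Covariances σ_ij = r_ij · s_i · s_j:
  σ(I1,I2) = 0.61 × 1.15 × 1.17 = 0.8208
  σ(I1,I3) = 0.51 × 1.15 × 1.48 = 0.8680
  σ(I1,I4) = 0.27 × 1.15 × 0.85 = 0.2639
  σ(I2,I3) = 0.40 × 1.17 × 1.48 = 0.6926
  σ(I2,I4) = 0.49 × 1.17 × 0.85 = 0.4873
  σ(I3,I4) = 0.50 × 1.48 × 0.85 = 0.6290
σ²_T = Σσ²ᵢ + 2·Σσ_ij = 5.6043 + 2 × 3.7616 = 13.1275
α = (4/3)·(1 − 5.6043/13.1275) = 0.764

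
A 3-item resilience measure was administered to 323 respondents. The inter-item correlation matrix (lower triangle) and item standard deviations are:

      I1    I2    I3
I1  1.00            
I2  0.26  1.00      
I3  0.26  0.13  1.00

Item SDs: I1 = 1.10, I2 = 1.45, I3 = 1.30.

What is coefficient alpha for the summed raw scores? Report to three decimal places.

coefficient alpha = 0.438

Σσ²ᵢ = 1.10² + 1.45² + 1.30² = 5.0025
Covariances σ_ij = r_ij · s_i · s_j:
  σ(I1,I2) = 0.26 × 1.10 × 1.45 = 0.4147
  σ(I1,I3) = 0.26 × 1.10 × 1.30 = 0.3718
  σ(I2,I3) = 0.13 × 1.45 × 1.30 = 0.2451
σ²_T = Σσ²ᵢ + 2·Σσ_ij = 5.0025 + 2 × 1.0316 = 7.0657
α = (3/2)·(1 − 5.0025/7.0657) = 0.438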